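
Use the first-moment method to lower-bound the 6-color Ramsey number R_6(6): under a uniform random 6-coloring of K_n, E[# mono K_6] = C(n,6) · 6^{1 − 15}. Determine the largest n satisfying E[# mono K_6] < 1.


We need C(n, 6) · 6^{1 − 15} < 1, i.e. C(n, 6) < 6^{15 − 1} = 78364164096.
Check values of n near the boundary:
  n = 193: C(193, 6) = 66364016544; 66364016544 < 78364164096? YES
  n = 194: C(194, 6) = 68482017072; 68482017072 < 78364164096? YES
  n = 195: C(195, 6) = 70656049360; 70656049360 < 78364164096? YES
  n = 196: C(196, 6) = 72887293024; 72887293024 < 78364164096? YES
  n = 197: C(197, 6) = 75176946208; 75176946208 < 78364164096? YES
  n = 198: C(198, 6) = 77526225777; 77526225777 < 78364164096? YES
  n = 199: C(199, 6) = 79936367511; 79936367511 < 78364164096? NO
  n = 200: C(200, 6) = 82408626300; 82408626300 < 78364164096? NO
  n = 201: C(201, 6) = 84944276340; 84944276340 < 78364164096? NO
The largest n with C(n, 6) < 78364164096 is n = 198 (where E[X] = 25842075259/26121388032 ≈ 0.9893071). Hence R_6(6) > 198, i.e. R_6(6) ≥ 199.

Largest n = 198; hence R_6(6) > 198.


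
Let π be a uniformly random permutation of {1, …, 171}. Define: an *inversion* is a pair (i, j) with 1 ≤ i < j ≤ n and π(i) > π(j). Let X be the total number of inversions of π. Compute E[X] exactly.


Write X = Σ X_I over the C(171, 2) = 14535 pairs i < j, with X_I the indicator of one inversion.
There are 14535 indicators.
For each fixed pair i < j, the values π(i) and π(j) are two distinct elements of {1, …, 171} in uniformly random order; by symmetry P[π(i) > π(j)] = 1/2.
By linearity: E[X] = 14535 · (1/2) = C(171, 2) · (1/2) = 14535/2 = 14535/2 ≈ 7267.500.

E[X] = 14535/2 = 7267.500.


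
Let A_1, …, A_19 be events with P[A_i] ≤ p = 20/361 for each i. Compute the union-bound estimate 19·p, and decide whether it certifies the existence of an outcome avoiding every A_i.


Union bound: P[∪_{i=1}^{19} A_i] ≤ Σ_i P[A_i] ≤ 19·p = 19·(20/361) = 20/19.
Numerically: 20/19 ≈ 1.052632.
Is 20/19 < 1? NO.
Since the bound 20/19 is ≥ 1, the union bound is uninformative here; it does NOT by itself certify existence.

19·p = 20/19 ≈ 1.052632; existence NOT certified by the union bound.


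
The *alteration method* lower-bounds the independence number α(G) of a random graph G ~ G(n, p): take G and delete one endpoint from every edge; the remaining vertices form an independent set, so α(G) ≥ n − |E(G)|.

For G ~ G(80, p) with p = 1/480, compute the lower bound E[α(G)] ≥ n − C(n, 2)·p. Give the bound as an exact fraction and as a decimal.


E[|E(G)|] = C(80, 2)·p = 3160 · (1/480) = 79/12.
E[α(G)] ≥ n − E[|E(G)|] = 80 − 79/12 = 881/12.
Numerically: ≈ 73.41667.
(This is only a lower bound; the true E[α(G)] may be larger.)

E[α(G)] ≥ 881/12 ≈ 73.41667.


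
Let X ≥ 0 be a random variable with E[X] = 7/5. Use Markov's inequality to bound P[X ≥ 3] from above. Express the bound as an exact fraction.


μ = E[X] = 7/5, a = 3.
Markov: P[X ≥ 3] ≤ μ/a = (7/5)/3 = 7/15.
Numerically: ≈ 0.4667.
(Since a = 3 > μ = 1.4000, the bound 7/15 is < 1 and informative.)

P[X ≥ 3] ≤ 7/15 ≈ 0.4667.


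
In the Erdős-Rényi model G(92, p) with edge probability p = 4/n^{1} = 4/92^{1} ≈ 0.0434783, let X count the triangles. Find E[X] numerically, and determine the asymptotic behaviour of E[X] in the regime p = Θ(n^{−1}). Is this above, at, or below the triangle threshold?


Number of potential triangles: C(92, 3) = 125580.
Each occurs with probability p³ ≈ (0.0434783)³ ≈ 8.21895291e-05.
By linearity: E[X] = C(92, 3)·p³ ≈ 125580 · 8.21895291e-05 ≈ 10.321361.
Here α = 1, so p = 4/n is exactly at the triangle threshold p ~ 1/n. Asymptotically E[X] → c³/6 = 4³/6 = 32/3 ≈ 10.666667, a bounded constant. In this regime the triangle count is asymptotically Poisson(c³/6).

E[X] ≈ 10.321361; in regime p = Θ(1/n^{1}) E[X] stays bounded (at the triangle threshold p ~ 1/n).


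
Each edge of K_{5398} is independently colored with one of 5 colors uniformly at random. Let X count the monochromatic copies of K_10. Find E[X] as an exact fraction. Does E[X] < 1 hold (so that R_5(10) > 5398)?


E[X] = C(5398, 10) · 5^{1 − 45} = 5740413564134635387185954535766 · 5^{−44} = 5740413564134635387185954535766/5684341886080801486968994140625.
As a reduced fraction: E[X] = 5740413564134635387185954535766/5684341886080801486968994140625 ≈ 1.010.
Is E[X] < 1? NO.
Since E[X] ≥ 1, the first-moment bound is inconclusive at n = 5398; it does NOT by itself certify R_5(10) > 5398.

E[X] = 5740413564134635387185954535766/5684341886080801486968994140625 ≈ 1.010; E[X] ≥ 1; first-moment method inconclusive here.


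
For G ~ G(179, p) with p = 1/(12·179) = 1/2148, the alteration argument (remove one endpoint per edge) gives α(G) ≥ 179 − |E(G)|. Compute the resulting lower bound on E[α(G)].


E[|E(G)|] = C(179, 2)·p = 15931 · (1/2148) = 89/12.
E[α(G)] ≥ n − E[|E(G)|] = 179 − 89/12 = 2059/12.
Numerically: ≈ 171.58333.
(This is only a lower bound; the true E[α(G)] may be larger.)

E[α(G)] ≥ 2059/12 ≈ 171.58333.


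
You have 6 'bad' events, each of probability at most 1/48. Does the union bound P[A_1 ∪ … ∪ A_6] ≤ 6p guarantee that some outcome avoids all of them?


Union bound: P[∪_{i=1}^{6} A_i] ≤ Σ_i P[A_i] ≤ 6·p = 6·(1/48) = 1/8.
Numerically: 1/8 ≈ 0.125000.
Is 1/8 < 1? YES.
Since P[∪ A_i] ≤ 1/8 < 1, the complement has P[∩ A_i^c] ≥ 1 − 1/8 = 7/8 > 0, so some outcome avoids every A_i.

6·p = 1/8 ≈ 0.125000; existence CERTIFIED by the union bound.


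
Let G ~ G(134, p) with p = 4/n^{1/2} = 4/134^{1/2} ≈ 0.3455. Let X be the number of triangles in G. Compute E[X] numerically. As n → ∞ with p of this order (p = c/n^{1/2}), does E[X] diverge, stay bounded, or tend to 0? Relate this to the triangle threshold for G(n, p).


Number of potential triangles: C(134, 3) = 392084.
Each occurs with probability p³ ≈ (0.3455)³ ≈ 4.125939e-02.
By linearity: E[X] = C(134, 3)·p³ ≈ 392084 · 4.125939e-02 ≈ 16177.1457.
Since α = 1/2 < 1, p = c/n^{1/2} ≫ 1/n is above the triangle threshold p ~ 1/n. Asymptotically E[X] ~ (c³/6)·n^{3(1−α)} = (4³/6)·n^{1.5} → ∞; triangles are abundant w.h.p.

E[X] ≈ 16177.1457; in regime p = Θ(1/n^{1/2}) E[X] diverges (above the triangle threshold p ~ 1/n).


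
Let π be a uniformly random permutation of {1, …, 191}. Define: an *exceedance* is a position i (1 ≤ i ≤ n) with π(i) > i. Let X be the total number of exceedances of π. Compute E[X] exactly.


Write X = Σ_{i=1}^{191} X_i, where X_i = 1_{π(i) > i}.
For each fixed i, π(i) is uniform over {1, …, 191} (marginal of a uniform permutation), so P[π(i) > i] = (n − i)/n. Summing: Σ_{i=1}^{191} (n − i)/n = (0 + 1 + … + 190)/191 = 191(191 − 1)/(2·191) = (191 − 1)/2.
Hence E[X] = Σ_{i=1}^{191} (191 − i)/191 = 95 ≈ 95.00000.

E[X] = 95 = 95.00000.


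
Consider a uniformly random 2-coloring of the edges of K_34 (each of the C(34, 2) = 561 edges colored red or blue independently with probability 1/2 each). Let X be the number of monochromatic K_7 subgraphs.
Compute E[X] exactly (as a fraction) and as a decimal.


Let X = Σ_S X_S over the C(34, 7) = 5379616 subsets S of size 7, where X_S = 1 if the K_7 on S is monochromatic.
For a fixed S, the K_7 on S has C(7, 2) = 21 edges. P[all 21 edges red] = (1/2)^21, and likewise for blue, so P[monochromatic] = 2·(1/2)^21 = 2^{1 − 21} = 1/1048576.
Summing: E[X] = C(34, 7) · 2^{1 − 21} = 5379616 · 1/1048576 = 168113/32768.
Numerically: E[X] ≈ 5.130.

E[X] = C(34,7)·2^(1−C(7,2)) = 168113/32768 ≈ 5.130.


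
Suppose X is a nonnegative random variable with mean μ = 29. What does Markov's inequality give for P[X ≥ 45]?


μ = E[X] = 29, a = 45.
Markov: P[X ≥ 45] ≤ μ/a = (29)/45 = 29/45.
Numerically: ≈ 0.64444.
(Since a = 45 > μ = 29.00000, the bound 29/45 is < 1 and informative.)

P[X ≥ 45] ≤ 29/45 ≈ 0.64444.


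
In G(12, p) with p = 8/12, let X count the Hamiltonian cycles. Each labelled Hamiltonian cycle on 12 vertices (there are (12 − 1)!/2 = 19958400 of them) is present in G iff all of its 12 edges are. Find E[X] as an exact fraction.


K_12 has (12 − 1)!/2 = 19958400 labelled Hamiltonian cycles.
For each such Hamiltonian cycle H, let X_H = 1 if all 12 edges of H are present in G. Then P[X_H = 1] = p^{12} = (2/3)^{12} = 4096/531441.
By linearity: E[X] = Σ_H E[X_H] = 19958400 · p^{12} = 19958400 · 4096/531441 = 1009254400/6561.
Numerically: E[X] ≈ 153826.

E[X] = 19958400 · (2/3)^{12} = 1009254400/6561 ≈ 153826.


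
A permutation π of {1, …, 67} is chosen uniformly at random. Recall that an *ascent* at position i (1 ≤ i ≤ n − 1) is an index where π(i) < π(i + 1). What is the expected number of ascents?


Write X = Σ X_I over i = 1, …, 66, with X_I the indicator of one ascent.
There are 66 indicators.
For each fixed i, the pair (π(i), π(i+1)) is a uniformly random ordered pair of distinct values from {1, …, 67}; by symmetry P[π(i) < π(i+1)] = 1/2.
By linearity: E[X] = 66 · (1/2) = (67 − 1) · (1/2) = 33 ≈ 33.00000.

E[X] = 33 = 33.00000.


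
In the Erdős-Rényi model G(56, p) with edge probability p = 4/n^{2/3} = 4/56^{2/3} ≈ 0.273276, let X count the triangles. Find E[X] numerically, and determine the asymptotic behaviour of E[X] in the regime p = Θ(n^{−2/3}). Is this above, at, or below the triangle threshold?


Number of potential triangles: C(56, 3) = 27720.
Each occurs with probability p³ ≈ (0.273276)³ ≈ 2.04081633e-02.
By linearity: E[X] = C(56, 3)·p³ ≈ 27720 · 2.04081633e-02 ≈ 565.714286.
Since α = 2/3 < 1, p = c/n^{2/3} ≫ 1/n is above the triangle threshold p ~ 1/n. Asymptotically E[X] ~ (c³/6)·n^{3(1−α)} = (4³/6)·n^{1} → ∞; triangles are abundant w.h.p.

E[X] ≈ 565.714286; in regime p = Θ(1/n^{2/3}) E[X] diverges (above the triangle threshold p ~ 1/n).


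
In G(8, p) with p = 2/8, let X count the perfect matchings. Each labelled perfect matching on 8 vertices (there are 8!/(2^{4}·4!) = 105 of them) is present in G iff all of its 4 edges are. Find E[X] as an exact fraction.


K_8 has 8!/(2^{4}·4!) = 105 labelled perfect matchings.
For each such perfect matching H, let X_H = 1 if all 4 edges of H are present in G. Then P[X_H = 1] = p^{4} = (1/4)^{4} = 1/256.
By linearity: E[X] = Σ_H E[X_H] = 105 · p^{4} = 105 · 1/256 = 105/256.
Numerically: E[X] ≈ 0.41016.

E[X] = 105 · (1/4)^{4} = 105/256 ≈ 0.41016.


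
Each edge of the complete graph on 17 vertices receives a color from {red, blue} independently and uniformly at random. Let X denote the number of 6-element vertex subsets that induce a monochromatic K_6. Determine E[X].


Let X = Σ_S X_S over the C(17, 6) = 12376 subsets S of size 6, where X_S = 1 if the K_6 on S is monochromatic.
For a fixed S, the K_6 on S has C(6, 2) = 15 edges. P[all 15 edges red] = (1/2)^15, and likewise for blue, so P[monochromatic] = 2·(1/2)^15 = 2^{1 − 15} = 1/16384.
By linearity: E[X] = C(17, 6) · 2^{1 − 15} = 12376 · 1/16384 = 1547/2048.
Numerically: E[X] ≈ 0.755.

E[X] = C(17,6)·2^(1−C(6,2)) = 1547/2048 ≈ 0.755.


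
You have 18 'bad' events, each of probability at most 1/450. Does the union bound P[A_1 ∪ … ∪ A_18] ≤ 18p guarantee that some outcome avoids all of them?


Union bound: P[∪_{i=1}^{18} A_i] ≤ Σ_i P[A_i] ≤ 18·p = 18·(1/450) = 1/25.
Numerically: 1/25 ≈ 0.04000.
Is 1/25 < 1? YES.
Since P[∪ A_i] ≤ 1/25 < 1, the complement has P[∩ A_i^c] ≥ 1 − 1/25 = 24/25 > 0, so some outcome avoids every A_i.

18·p = 1/25 ≈ 0.04000; existence CERTIFIED by the union bound.


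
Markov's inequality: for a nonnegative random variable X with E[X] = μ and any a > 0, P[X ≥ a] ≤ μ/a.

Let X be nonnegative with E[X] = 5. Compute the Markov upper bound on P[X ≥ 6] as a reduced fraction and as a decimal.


μ = E[X] = 5, a = 6.
Markov: P[X ≥ 6] ≤ μ/a = (5)/6 = 5/6.
Numerically: ≈ 0.8333.
(Since a = 6 > μ = 5.0000, the bound 5/6 is < 1 and informative.)

P[X ≥ 6] ≤ 5/6 ≈ 0.8333.


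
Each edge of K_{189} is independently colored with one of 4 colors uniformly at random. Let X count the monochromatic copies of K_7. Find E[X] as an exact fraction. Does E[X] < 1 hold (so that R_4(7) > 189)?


E[X] = C(189, 7) · 4^{1 − 21} = 1527510868092 · 4^{−20} = 1527510868092/1099511627776.
As a reduced fraction: E[X] = 381877717023/274877906944 ≈ 1.3892630.
Is E[X] < 1? NO.
Since E[X] ≥ 1, the first-moment bound is inconclusive at n = 189; it does NOT by itself certify R_4(7) > 189.

E[X] = 381877717023/274877906944 ≈ 1.3892630; E[X] ≥ 1; first-moment method inconclusive here.


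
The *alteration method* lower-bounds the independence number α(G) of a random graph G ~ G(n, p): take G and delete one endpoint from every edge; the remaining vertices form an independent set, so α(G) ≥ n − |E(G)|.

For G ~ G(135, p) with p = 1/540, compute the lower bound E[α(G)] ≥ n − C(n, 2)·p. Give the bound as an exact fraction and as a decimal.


E[|E(G)|] = C(135, 2)·p = 9045 · (1/540) = 67/4.
E[α(G)] ≥ n − E[|E(G)|] = 135 − 67/4 = 473/4.
Numerically: ≈ 118.250000.
(This is only a lower bound; the true E[α(G)] may be larger.)

E[α(G)] ≥ 473/4 ≈ 118.250000.


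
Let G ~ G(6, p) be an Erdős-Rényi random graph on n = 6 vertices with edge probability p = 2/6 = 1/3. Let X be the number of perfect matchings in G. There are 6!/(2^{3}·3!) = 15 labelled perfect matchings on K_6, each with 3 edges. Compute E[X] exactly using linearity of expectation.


K_6 has 6!/(2^{3}·3!) = 15 labelled perfect matchings.
For each such perfect matching H, let X_H = 1 if all 3 edges of H are present in G. Then P[X_H = 1] = p^{3} = (1/3)^{3} = 1/27.
By linearity of expectation: E[X] = Σ_H E[X_H] = 15 · p^{3} = 15 · 1/27 = 5/9.
Numerically: E[X] ≈ 0.5556.

E[X] = 15 · (1/3)^{3} = 5/9 ≈ 0.5556.


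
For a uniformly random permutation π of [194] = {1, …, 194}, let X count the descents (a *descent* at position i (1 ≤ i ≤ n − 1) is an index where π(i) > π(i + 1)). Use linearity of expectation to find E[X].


Write X = Σ X_I over i = 1, …, 193, with X_I the indicator of one descent.
There are 193 indicators.
For each fixed i, the pair (π(i), π(i+1)) is a uniformly random ordered pair of distinct values from {1, …, 194}; by symmetry P[π(i) > π(i+1)] = 1/2.
By linearity: E[X] = 193 · (1/2) = (194 − 1) · (1/2) = 193/2 ≈ 96.50000.

E[X] = 193/2 = 96.50000.


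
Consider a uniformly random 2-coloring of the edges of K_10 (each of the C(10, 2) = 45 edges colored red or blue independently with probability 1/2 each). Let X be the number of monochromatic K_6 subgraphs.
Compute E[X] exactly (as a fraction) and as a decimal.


Let X = Σ_S X_S over the C(10, 6) = 210 subsets S of size 6, where X_S = 1 if the K_6 on S is monochromatic.
For a fixed S, the K_6 on S has C(6, 2) = 15 edges. P[all 15 edges red] = (1/2)^15, and likewise for blue, so P[monochromatic] = 2·(1/2)^15 = 2^{1 − 15} = 1/16384.
By linearity of expectation: E[X] = C(10, 6) · 2^{1 − 15} = 210 · 1/16384 = 105/8192.
Numerically: E[X] ≈ 0.012817.

E[X] = C(10,6)·2^(1−C(6,2)) = 105/8192 ≈ 0.012817.


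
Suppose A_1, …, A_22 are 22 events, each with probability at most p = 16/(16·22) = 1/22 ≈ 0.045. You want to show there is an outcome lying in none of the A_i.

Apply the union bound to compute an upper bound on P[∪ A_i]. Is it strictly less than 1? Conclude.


Union bound: P[∪_{i=1}^{22} A_i] ≤ Σ_i P[A_i] ≤ 22·p = 22·(1/22) = 1.
Numerically: 1 ≈ 1.000.
Is 1 < 1? NO.
Since the bound 1 is ≥ 1, the union bound is uninformative here; it does NOT by itself certify existence.

22·p = 1 ≈ 1.000; existence NOT certified by the union bound.


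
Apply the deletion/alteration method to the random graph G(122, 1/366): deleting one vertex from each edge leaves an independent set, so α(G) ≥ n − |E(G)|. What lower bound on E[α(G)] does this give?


E[|E(G)|] = C(122, 2)·p = 7381 · (1/366) = 121/6.
E[α(G)] ≥ n − E[|E(G)|] = 122 − 121/6 = 611/6.
Numerically: ≈ 101.833.
(This is only a lower bound; the true E[α(G)] may be larger.)

E[α(G)] ≥ 611/6 ≈ 101.833.


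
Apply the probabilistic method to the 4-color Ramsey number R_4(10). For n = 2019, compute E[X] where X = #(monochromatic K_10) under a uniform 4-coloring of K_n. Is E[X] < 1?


E[X] = C(2019, 10) · 4^{1 − 45} = 303322949179835278009229628 · 4^{−44} = 303322949179835278009229628/309485009821345068724781056.
As a reduced fraction: E[X] = 75830737294958819502307407/77371252455336267181195264 ≈ 0.98009.
Is E[X] < 1? YES.
Since E[X] < 1, there exists a 4-coloring of K_{2019} with no monochromatic K_10; hence R_4(10) > 2019.

E[X] = 75830737294958819502307407/77371252455336267181195264 ≈ 0.98009; E[X] < 1, so R_4(10) > 2019.


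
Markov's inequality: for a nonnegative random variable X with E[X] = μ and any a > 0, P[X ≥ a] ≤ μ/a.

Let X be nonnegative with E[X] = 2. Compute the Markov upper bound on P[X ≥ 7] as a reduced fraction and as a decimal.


μ = E[X] = 2, a = 7.
Markov: P[X ≥ 7] ≤ μ/a = (2)/7 = 2/7.
Numerically: ≈ 0.28571.
(Since a = 7 > μ = 2.00000, the bound 2/7 is < 1 and informative.)

P[X ≥ 7] ≤ 2/7 ≈ 0.28571.


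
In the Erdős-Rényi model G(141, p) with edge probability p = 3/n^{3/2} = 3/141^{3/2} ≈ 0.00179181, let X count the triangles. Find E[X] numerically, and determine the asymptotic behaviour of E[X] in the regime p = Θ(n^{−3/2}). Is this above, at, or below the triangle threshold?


Number of potential triangles: C(141, 3) = 457310.
Each occurs with probability p³ ≈ (0.00179181)³ ≈ 5.75277989e-09.
By linearity: E[X] = C(141, 3)·p³ ≈ 457310 · 5.75277989e-09 ≈ 0.002631.
Since α = 3/2 > 1, p = c/n^{3/2} = o(1/n) is below the triangle threshold p ~ 1/n. Asymptotically E[X] ~ (c³/6)·n^{3(1−α)} = (3³/6)·n^{-1.5} → 0, so by Markov's inequality G has no triangles w.h.p.

E[X] ≈ 0.002631; in regime p = Θ(1/n^{3/2}) E[X] tends to 0 (below the triangle threshold p ~ 1/n).


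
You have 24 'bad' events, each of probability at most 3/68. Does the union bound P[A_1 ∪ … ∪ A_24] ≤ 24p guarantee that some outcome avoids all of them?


Union bound: P[∪_{i=1}^{24} A_i] ≤ Σ_i P[A_i] ≤ 24·p = 24·(3/68) = 18/17.
Numerically: 18/17 ≈ 1.0588235.
Is 18/17 < 1? NO.
Since the bound 18/17 is ≥ 1, the union bound is uninformative here; it does NOT by itself certify existence.

24·p = 18/17 ≈ 1.0588235; existence NOT certified by the union bound.


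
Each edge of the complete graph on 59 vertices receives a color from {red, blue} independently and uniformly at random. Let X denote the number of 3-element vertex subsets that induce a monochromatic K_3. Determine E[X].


Let X = Σ_S X_S over the C(59, 3) = 32509 subsets S of size 3, where X_S = 1 if the K_3 on S is monochromatic.
For a fixed S, the K_3 on S has C(3, 2) = 3 edges. P[all 3 edges red] = (1/2)^3, and likewise for blue, so P[monochromatic] = 2·(1/2)^3 = 2^{1 − 3} = 1/4.
Summing: E[X] = C(59, 3) · 2^{1 − 3} = 32509 · 1/4 = 32509/4.
Numerically: E[X] ≈ 8127.250000.

E[X] = C(59,3)·2^(1−C(3,2)) = 32509/4 ≈ 8127.250000.


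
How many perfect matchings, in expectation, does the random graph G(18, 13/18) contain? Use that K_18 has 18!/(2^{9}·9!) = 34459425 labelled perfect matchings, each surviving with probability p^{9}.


K_18 has 18!/(2^{9}·9!) = 34459425 labelled perfect matchings.
For each such perfect matching H, let X_H = 1 if all 9 edges of H are present in G. Then P[X_H = 1] = p^{9} = (13/18)^{9} = 10604499373/198359290368.
By linearity of expectation: E[X] = Σ_H E[X_H] = 34459425 · p^{9} = 34459425 · 10604499373/198359290368 = 4511419145758525/2448880128.
Numerically: E[X] ≈ 1.84e+06.

E[X] = 34459425 · (13/18)^{9} = 4511419145758525/2448880128 ≈ 1.84e+06.


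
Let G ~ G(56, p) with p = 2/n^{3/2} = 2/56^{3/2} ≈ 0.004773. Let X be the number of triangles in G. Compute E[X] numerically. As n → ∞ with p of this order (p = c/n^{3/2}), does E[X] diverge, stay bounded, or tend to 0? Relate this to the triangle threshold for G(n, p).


Number of potential triangles: C(56, 3) = 27720.
Each occurs with probability p³ ≈ (0.004773)³ ≈ 1.087036e-07.
By linearity: E[X] = C(56, 3)·p³ ≈ 27720 · 1.087036e-07 ≈ 0.0030.
Since α = 3/2 > 1, p = c/n^{3/2} = o(1/n) is below the triangle threshold p ~ 1/n. Asymptotically E[X] ~ (c³/6)·n^{3(1−α)} = (2³/6)·n^{-1.5} → 0, so by Markov's inequality G has no triangles w.h.p.

E[X] ≈ 0.0030; in regime p = Θ(1/n^{3/2}) E[X] tends to 0 (below the triangle threshold p ~ 1/n).


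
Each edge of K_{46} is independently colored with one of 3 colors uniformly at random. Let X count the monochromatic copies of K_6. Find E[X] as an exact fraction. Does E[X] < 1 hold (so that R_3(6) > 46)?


E[X] = C(46, 6) · 3^{1 − 15} = 9366819 · 3^{−14} = 9366819/4782969.
As a reduced fraction: E[X] = 3122273/1594323 ≈ 1.95837.
Is E[X] < 1? NO.
Since E[X] ≥ 1, the first-moment bound is inconclusive at n = 46; it does NOT by itself certify R_3(6) > 46.

E[X] = 3122273/1594323 ≈ 1.95837; E[X] ≥ 1; first-moment method inconclusive here.


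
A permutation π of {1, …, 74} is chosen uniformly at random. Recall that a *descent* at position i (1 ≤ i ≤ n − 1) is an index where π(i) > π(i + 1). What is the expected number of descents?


Write X = Σ X_I over i = 1, …, 73, with X_I the indicator of one descent.
There are 73 indicators.
For each fixed i, the pair (π(i), π(i+1)) is a uniformly random ordered pair of distinct values from {1, …, 74}; by symmetry P[π(i) > π(i+1)] = 1/2.
By linearity: E[X] = 73 · (1/2) = (74 − 1) · (1/2) = 73/2 ≈ 36.5000.

E[X] = 73/2 = 36.5000.


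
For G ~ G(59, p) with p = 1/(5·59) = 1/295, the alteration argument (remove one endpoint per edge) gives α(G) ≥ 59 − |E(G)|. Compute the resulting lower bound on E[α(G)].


E[|E(G)|] = C(59, 2)·p = 1711 · (1/295) = 29/5.
E[α(G)] ≥ n − E[|E(G)|] = 59 − 29/5 = 266/5.
Numerically: ≈ 53.200000.
(This is only a lower bound; the true E[α(G)] may be larger.)

E[α(G)] ≥ 266/5 ≈ 53.200000.


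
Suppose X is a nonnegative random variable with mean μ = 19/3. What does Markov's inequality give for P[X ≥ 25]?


μ = E[X] = 19/3, a = 25.
Markov: P[X ≥ 25] ≤ μ/a = (19/3)/25 = 19/75.
Numerically: ≈ 0.253333.
(Since a = 25 > μ = 6.333333, the bound 19/75 is < 1 and informative.)

P[X ≥ 25] ≤ 19/75 ≈ 0.253333.


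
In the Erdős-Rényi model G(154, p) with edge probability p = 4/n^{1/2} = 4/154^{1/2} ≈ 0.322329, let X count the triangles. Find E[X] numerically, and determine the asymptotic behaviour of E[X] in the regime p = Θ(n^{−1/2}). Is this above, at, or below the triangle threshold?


Number of potential triangles: C(154, 3) = 596904.
Each occurs with probability p³ ≈ (0.322329)³ ≈ 3.34887466e-02.
By linearity: E[X] = C(154, 3)·p³ ≈ 596904 · 3.34887466e-02 ≈ 19989.566775.
Since α = 1/2 < 1, p = c/n^{1/2} ≫ 1/n is above the triangle threshold p ~ 1/n. Asymptotically E[X] ~ (c³/6)·n^{3(1−α)} = (4³/6)·n^{1.5} → ∞; triangles are abundant w.h.p.

E[X] ≈ 19989.566775; in regime p = Θ(1/n^{1/2}) E[X] diverges (above the triangle threshold p ~ 1/n).


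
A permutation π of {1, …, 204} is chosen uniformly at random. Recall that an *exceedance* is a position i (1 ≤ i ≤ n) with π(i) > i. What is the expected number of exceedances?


Write X = Σ_{i=1}^{204} X_i, where X_i = 1_{π(i) > i}.
For each fixed i, π(i) is uniform over {1, …, 204} (marginal of a uniform permutation), so P[π(i) > i] = (n − i)/n. Summing: Σ_{i=1}^{204} (n − i)/n = (0 + 1 + … + 203)/204 = 204(204 − 1)/(2·204) = (204 − 1)/2.
Hence E[X] = Σ_{i=1}^{204} (204 − i)/204 = 203/2 ≈ 101.5000.

E[X] = 203/2 = 101.5000.


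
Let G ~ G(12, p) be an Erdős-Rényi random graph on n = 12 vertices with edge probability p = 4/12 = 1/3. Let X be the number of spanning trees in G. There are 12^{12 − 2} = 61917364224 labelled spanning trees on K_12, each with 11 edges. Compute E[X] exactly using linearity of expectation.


K_12 has 12^{12 − 2} = 61917364224 labelled spanning trees.
For each such spanning tree H, let X_H = 1 if all 11 edges of H are present in G. Then P[X_H = 1] = p^{11} = (1/3)^{11} = 1/177147.
Summing the indicators: E[X] = Σ_H E[X_H] = 61917364224 · p^{11} = 61917364224 · 1/177147 = 1048576/3.
Numerically: E[X] ≈ 3.495e+05.

E[X] = 61917364224 · (1/3)^{11} = 1048576/3 ≈ 3.495e+05.


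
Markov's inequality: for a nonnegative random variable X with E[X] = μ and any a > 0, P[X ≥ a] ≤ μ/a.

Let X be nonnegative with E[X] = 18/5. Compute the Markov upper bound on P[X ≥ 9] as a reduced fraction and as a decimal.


μ = E[X] = 18/5, a = 9.
Markov: P[X ≥ 9] ≤ μ/a = (18/5)/9 = 2/5.
Numerically: ≈ 0.400.
(Since a = 9 > μ = 3.600, the bound 2/5 is < 1 and informative.)

P[X ≥ 9] ≤ 2/5 ≈ 0.400.


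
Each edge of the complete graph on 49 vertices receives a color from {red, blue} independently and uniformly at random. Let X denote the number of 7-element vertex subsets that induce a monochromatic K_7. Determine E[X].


Let X = Σ_S X_S over the C(49, 7) = 85900584 subsets S of size 7, where X_S = 1 if the K_7 on S is monochromatic.
For a fixed S, the K_7 on S has C(7, 2) = 21 edges. P[all 21 edges red] = (1/2)^21, and likewise for blue, so P[monochromatic] = 2·(1/2)^21 = 2^{1 − 21} = 1/1048576.
By linearity: E[X] = C(49, 7) · 2^{1 − 21} = 85900584 · 1/1048576 = 10737573/131072.
Numerically: E[X] ≈ 81.92118.

E[X] = C(49,7)·2^(1−C(7,2)) = 10737573/131072 ≈ 81.92118.


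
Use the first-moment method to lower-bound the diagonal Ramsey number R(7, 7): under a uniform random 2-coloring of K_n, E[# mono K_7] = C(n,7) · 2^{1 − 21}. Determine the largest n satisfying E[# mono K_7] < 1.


We need C(n, 7) · 2^{1 − 21} < 1, i.e. C(n, 7) < 2^{21 − 1} = 1048576.
Check values of n near the boundary:
  n = 24: C(24, 7) = 346104; 346104 < 1048576? YES
  n = 25: C(25, 7) = 480700; 480700 < 1048576? YES
  n = 26: C(26, 7) = 657800; 657800 < 1048576? YES
  n = 27: C(27, 7) = 888030; 888030 < 1048576? YES
  n = 28: C(28, 7) = 1184040; 1184040 < 1048576? NO
  n = 29: C(29, 7) = 1560780; 1560780 < 1048576? NO
  n = 30: C(30, 7) = 2035800; 2035800 < 1048576? NO
The largest n with C(n, 7) < 1048576 is n = 27 (where E[X] = 444015/524288 ≈ 0.847). Hence R(7, 7) > 27, i.e. R(7, 7) ≥ 28.

Largest n = 27; hence R(7, 7) > 27.


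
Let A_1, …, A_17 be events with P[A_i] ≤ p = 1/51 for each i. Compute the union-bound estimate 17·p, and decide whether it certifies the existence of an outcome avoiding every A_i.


Union bound: P[∪_{i=1}^{17} A_i] ≤ Σ_i P[A_i] ≤ 17·p = 17·(1/51) = 1/3.
Numerically: 1/3 ≈ 0.3333.
Is 1/3 < 1? YES.
Since P[∪ A_i] ≤ 1/3 < 1, the complement has P[∩ A_i^c] ≥ 1 − 1/3 = 2/3 > 0, so some outcome avoids every A_i.

17·p = 1/3 ≈ 0.3333; existence CERTIFIED by the union bound.


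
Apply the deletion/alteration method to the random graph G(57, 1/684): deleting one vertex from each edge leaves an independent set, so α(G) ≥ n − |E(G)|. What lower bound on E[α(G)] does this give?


E[|E(G)|] = C(57, 2)·p = 1596 · (1/684) = 7/3.
E[α(G)] ≥ n − E[|E(G)|] = 57 − 7/3 = 164/3.
Numerically: ≈ 54.6667.
(This is only a lower bound; the true E[α(G)] may be larger.)

E[α(G)] ≥ 164/3 ≈ 54.6667.


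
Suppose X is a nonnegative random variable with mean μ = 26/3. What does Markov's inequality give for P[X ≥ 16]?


μ = E[X] = 26/3, a = 16.
Markov: P[X ≥ 16] ≤ μ/a = (26/3)/16 = 13/24.
Numerically: ≈ 0.5417.
(Since a = 16 > μ = 8.6667, the bound 13/24 is < 1 and informative.)

P[X ≥ 16] ≤ 13/24 ≈ 0.5417.


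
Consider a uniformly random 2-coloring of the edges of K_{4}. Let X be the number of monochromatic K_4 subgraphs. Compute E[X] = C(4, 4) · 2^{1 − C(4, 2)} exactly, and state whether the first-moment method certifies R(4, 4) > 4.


E[X] = C(4, 4) · 2^{1 − 6} = 1 · 2^{−5} = 1/32.
As a reduced fraction: E[X] = 1/32 ≈ 0.0312.
Is E[X] < 1? YES.
Since E[X] < 1, there exists a 2-coloring of K_{4} with no monochromatic K_4; hence R(4, 4) > 4.

E[X] = 1/32 ≈ 0.0312; E[X] < 1, so R(4, 4) > 4.


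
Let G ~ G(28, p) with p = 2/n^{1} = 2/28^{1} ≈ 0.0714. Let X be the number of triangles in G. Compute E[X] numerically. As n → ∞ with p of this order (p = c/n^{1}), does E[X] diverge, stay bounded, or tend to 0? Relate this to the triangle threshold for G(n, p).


Number of potential triangles: C(28, 3) = 3276.
Each occurs with probability p³ ≈ (0.0714)³ ≈ 3.64431e-04.
By linearity: E[X] = C(28, 3)·p³ ≈ 3276 · 3.64431e-04 ≈ 1.194.
Here α = 1, so p = 2/n is exactly at the triangle threshold p ~ 1/n. Asymptotically E[X] → c³/6 = 2³/6 = 4/3 ≈ 1.333, a bounded constant. In this regime the triangle count is asymptotically Poisson(c³/6).

E[X] ≈ 1.194; in regime p = Θ(1/n^{1}) E[X] stays bounded (at the triangle threshold p ~ 1/n).


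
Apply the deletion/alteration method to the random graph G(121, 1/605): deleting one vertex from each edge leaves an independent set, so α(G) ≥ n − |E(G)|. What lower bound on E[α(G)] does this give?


E[|E(G)|] = C(121, 2)·p = 7260 · (1/605) = 12.
E[α(G)] ≥ n − E[|E(G)|] = 121 − 12 = 109.
Numerically: ≈ 109.000.
(This is only a lower bound; the true E[α(G)] may be larger.)

E[α(G)] ≥ 109 ≈ 109.000.


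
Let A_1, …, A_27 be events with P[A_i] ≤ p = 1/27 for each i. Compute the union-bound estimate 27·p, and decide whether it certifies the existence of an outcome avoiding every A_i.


Union bound: P[∪_{i=1}^{27} A_i] ≤ Σ_i P[A_i] ≤ 27·p = 27·(1/27) = 1.
Numerically: 1 ≈ 1.000000.
Is 1 < 1? NO.
Since the bound 1 is ≥ 1, the union bound is uninformative here; it does NOT by itself certify existence.

27·p = 1 ≈ 1.000000; existence NOT certified by the union bound.


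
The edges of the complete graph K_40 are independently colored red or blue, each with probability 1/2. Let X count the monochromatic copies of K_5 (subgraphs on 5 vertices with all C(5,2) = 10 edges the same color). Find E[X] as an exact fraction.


Let X = Σ_S X_S over the C(40, 5) = 658008 subsets S of size 5, where X_S = 1 if the K_5 on S is monochromatic.
For a fixed S, the K_5 on S has C(5, 2) = 10 edges. P[all 10 edges red] = (1/2)^10, and likewise for blue, so P[monochromatic] = 2·(1/2)^10 = 2^{1 − 10} = 1/512.
By linearity: E[X] = C(40, 5) · 2^{1 − 10} = 658008 · 1/512 = 82251/64.
Numerically: E[X] ≈ 1285.17188.

E[X] = C(40,5)·2^(1−C(5,2)) = 82251/64 ≈ 1285.17188.


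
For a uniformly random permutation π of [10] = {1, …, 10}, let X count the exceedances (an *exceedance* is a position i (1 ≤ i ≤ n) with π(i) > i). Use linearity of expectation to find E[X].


Write X = Σ_{i=1}^{10} X_i, where X_i = 1_{π(i) > i}.
For each fixed i, π(i) is uniform over {1, …, 10} (marginal of a uniform permutation), so P[π(i) > i] = (n − i)/n. Summing: Σ_{i=1}^{10} (n − i)/n = (0 + 1 + … + 9)/10 = 10(10 − 1)/(2·10) = (10 − 1)/2.
Hence E[X] = Σ_{i=1}^{10} (10 − i)/10 = 9/2 ≈ 4.5000.

E[X] = 9/2 = 4.5000.


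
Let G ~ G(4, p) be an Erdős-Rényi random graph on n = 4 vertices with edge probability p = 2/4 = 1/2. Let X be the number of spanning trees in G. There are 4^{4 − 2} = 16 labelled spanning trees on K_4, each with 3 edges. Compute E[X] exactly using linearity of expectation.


K_4 has 4^{4 − 2} = 16 labelled spanning trees.
For each such spanning tree H, let X_H = 1 if all 3 edges of H are present in G. Then P[X_H = 1] = p^{3} = (1/2)^{3} = 1/8.
By linearity of expectation: E[X] = Σ_H E[X_H] = 16 · p^{3} = 16 · 1/8 = 2.
Numerically: E[X] ≈ 2.

E[X] = 16 · (1/2)^{3} = 2 ≈ 2.


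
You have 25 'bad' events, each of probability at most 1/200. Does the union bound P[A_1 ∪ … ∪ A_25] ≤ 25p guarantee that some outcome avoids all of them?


Union bound: P[∪_{i=1}^{25} A_i] ≤ Σ_i P[A_i] ≤ 25·p = 25·(1/200) = 1/8.
Numerically: 1/8 ≈ 0.125.
Is 1/8 < 1? YES.
Since P[∪ A_i] ≤ 1/8 < 1, the complement has P[∩ A_i^c] ≥ 1 − 1/8 = 7/8 > 0, so some outcome avoids every A_i.

25·p = 1/8 ≈ 0.125; existence CERTIFIED by the union bound.


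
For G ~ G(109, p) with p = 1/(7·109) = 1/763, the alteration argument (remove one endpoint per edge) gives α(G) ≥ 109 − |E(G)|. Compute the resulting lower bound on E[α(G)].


E[|E(G)|] = C(109, 2)·p = 5886 · (1/763) = 54/7.
E[α(G)] ≥ n − E[|E(G)|] = 109 − 54/7 = 709/7.
Numerically: ≈ 101.285714.
(This is only a lower bound; the true E[α(G)] may be larger.)

E[α(G)] ≥ 709/7 ≈ 101.285714.


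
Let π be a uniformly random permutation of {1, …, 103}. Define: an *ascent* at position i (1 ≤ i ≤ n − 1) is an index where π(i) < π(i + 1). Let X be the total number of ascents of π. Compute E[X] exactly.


Write X = Σ X_I over i = 1, …, 102, with X_I the indicator of one ascent.
There are 102 indicators.
For each fixed i, the pair (π(i), π(i+1)) is a uniformly random ordered pair of distinct values from {1, …, 103}; by symmetry P[π(i) < π(i+1)] = 1/2.
By linearity: E[X] = 102 · (1/2) = (103 − 1) · (1/2) = 51 ≈ 51.000.

E[X] = 51 = 51.000.


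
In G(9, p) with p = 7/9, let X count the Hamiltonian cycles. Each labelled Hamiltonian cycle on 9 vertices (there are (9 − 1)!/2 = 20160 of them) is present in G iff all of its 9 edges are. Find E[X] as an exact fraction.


K_9 has (9 − 1)!/2 = 20160 labelled Hamiltonian cycles.
For each such Hamiltonian cycle H, let X_H = 1 if all 9 edges of H are present in G. Then P[X_H = 1] = p^{9} = (7/9)^{9} = 40353607/387420489.
Summing the indicators: E[X] = Σ_H E[X_H] = 20160 · p^{9} = 20160 · 40353607/387420489 = 90392079680/43046721.
Numerically: E[X] ≈ 2.1e+03.

E[X] = 20160 · (7/9)^{9} = 90392079680/43046721 ≈ 2.1e+03.


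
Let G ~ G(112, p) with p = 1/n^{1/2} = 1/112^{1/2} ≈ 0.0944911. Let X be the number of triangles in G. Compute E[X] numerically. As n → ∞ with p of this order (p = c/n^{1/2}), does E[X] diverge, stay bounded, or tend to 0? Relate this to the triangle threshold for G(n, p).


Number of potential triangles: C(112, 3) = 227920.
Each occurs with probability p³ ≈ (0.0944911)³ ≈ 8.43670699e-04.
By linearity: E[X] = C(112, 3)·p³ ≈ 227920 · 8.43670699e-04 ≈ 192.289426.
Since α = 1/2 < 1, p = c/n^{1/2} ≫ 1/n is above the triangle threshold p ~ 1/n. Asymptotically E[X] ~ (c³/6)·n^{3(1−α)} = (1³/6)·n^{1.5} → ∞; triangles are abundant w.h.p.

E[X] ≈ 192.289426; in regime p = Θ(1/n^{1/2}) E[X] diverges (above the triangle threshold p ~ 1/n).


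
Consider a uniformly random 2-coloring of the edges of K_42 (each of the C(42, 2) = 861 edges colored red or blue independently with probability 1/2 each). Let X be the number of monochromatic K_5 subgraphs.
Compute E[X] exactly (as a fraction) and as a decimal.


Let X = Σ_S X_S over the C(42, 5) = 850668 subsets S of size 5, where X_S = 1 if the K_5 on S is monochromatic.
For a fixed S, the K_5 on S has C(5, 2) = 10 edges. P[all 10 edges red] = (1/2)^10, and likewise for blue, so P[monochromatic] = 2·(1/2)^10 = 2^{1 − 10} = 1/512.
By linearity: E[X] = C(42, 5) · 2^{1 − 10} = 850668 · 1/512 = 212667/128.
Numerically: E[X] ≈ 1661.460938.

E[X] = C(42,5)·2^(1−C(5,2)) = 212667/128 ≈ 1661.460938.


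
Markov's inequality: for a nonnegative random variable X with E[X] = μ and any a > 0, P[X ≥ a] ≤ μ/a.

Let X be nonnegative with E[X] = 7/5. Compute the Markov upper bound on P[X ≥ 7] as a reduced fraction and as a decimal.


μ = E[X] = 7/5, a = 7.
Markov: P[X ≥ 7] ≤ μ/a = (7/5)/7 = 1/5.
Numerically: ≈ 0.200.
(Since a = 7 > μ = 1.400, the bound 1/5 is < 1 and informative.)

P[X ≥ 7] ≤ 1/5 ≈ 0.200.


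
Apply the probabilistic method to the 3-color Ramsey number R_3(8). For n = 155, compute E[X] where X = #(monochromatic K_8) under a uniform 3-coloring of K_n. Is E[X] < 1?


E[X] = C(155, 8) · 3^{1 − 28} = 6876747915675 · 3^{−27} = 6876747915675/7625597484987.
As a reduced fraction: E[X] = 2292249305225/2541865828329 ≈ 0.90180.
Is E[X] < 1? YES.
Since E[X] < 1, there exists a 3-coloring of K_{155} with no monochromatic K_8; hence R_3(8) > 155.

E[X] = 2292249305225/2541865828329 ≈ 0.90180; E[X] < 1, so R_3(8) > 155.


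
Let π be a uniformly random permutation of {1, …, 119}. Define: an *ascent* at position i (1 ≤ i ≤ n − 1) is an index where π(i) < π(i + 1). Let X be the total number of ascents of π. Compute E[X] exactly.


Write X = Σ X_I over i = 1, …, 118, with X_I the indicator of one ascent.
There are 118 indicators.
For each fixed i, the pair (π(i), π(i+1)) is a uniformly random ordered pair of distinct values from {1, …, 119}; by symmetry P[π(i) < π(i+1)] = 1/2.
By linearity: E[X] = 118 · (1/2) = (119 − 1) · (1/2) = 59 ≈ 59.0000.

E[X] = 59 = 59.0000.


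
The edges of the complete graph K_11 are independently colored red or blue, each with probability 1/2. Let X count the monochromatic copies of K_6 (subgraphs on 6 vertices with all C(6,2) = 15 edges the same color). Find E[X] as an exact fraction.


Let X = Σ_S X_S over the C(11, 6) = 462 subsets S of size 6, where X_S = 1 if the K_6 on S is monochromatic.
For a fixed S, the K_6 on S has C(6, 2) = 15 edges. P[all 15 edges red] = (1/2)^15, and likewise for blue, so P[monochromatic] = 2·(1/2)^15 = 2^{1 − 15} = 1/16384.
By linearity of expectation: E[X] = C(11, 6) · 2^{1 − 15} = 462 · 1/16384 = 231/8192.
Numerically: E[X] ≈ 0.028.

E[X] = C(11,6)·2^(1−C(6,2)) = 231/8192 ≈ 0.028.


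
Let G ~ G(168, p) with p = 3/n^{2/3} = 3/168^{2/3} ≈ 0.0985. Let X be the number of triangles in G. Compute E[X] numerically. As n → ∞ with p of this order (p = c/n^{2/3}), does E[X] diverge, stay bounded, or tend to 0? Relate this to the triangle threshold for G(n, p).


Number of potential triangles: C(168, 3) = 776216.
Each occurs with probability p³ ≈ (0.0985)³ ≈ 9.56633e-04.
By linearity: E[X] = C(168, 3)·p³ ≈ 776216 · 9.56633e-04 ≈ 742.554.
Since α = 2/3 < 1, p = c/n^{2/3} ≫ 1/n is above the triangle threshold p ~ 1/n. Asymptotically E[X] ~ (c³/6)·n^{3(1−α)} = (3³/6)·n^{1} → ∞; triangles are abundant w.h.p.

E[X] ≈ 742.554; in regime p = Θ(1/n^{2/3}) E[X] diverges (above the triangle threshold p ~ 1/n).


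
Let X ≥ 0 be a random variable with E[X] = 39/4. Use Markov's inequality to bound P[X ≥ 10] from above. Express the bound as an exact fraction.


μ = E[X] = 39/4, a = 10.
Markov: P[X ≥ 10] ≤ μ/a = (39/4)/10 = 39/40.
Numerically: ≈ 0.9750.
(Since a = 10 > μ = 9.7500, the bound 39/40 is < 1 and informative.)

P[X ≥ 10] ≤ 39/40 ≈ 0.9750.


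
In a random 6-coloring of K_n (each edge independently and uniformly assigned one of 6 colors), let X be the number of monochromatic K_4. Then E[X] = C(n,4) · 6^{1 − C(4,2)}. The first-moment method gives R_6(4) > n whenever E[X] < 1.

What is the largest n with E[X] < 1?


We need C(n, 4) · 6^{1 − 6} < 1, i.e. C(n, 4) < 6^{6 − 1} = 7776.
Check values of n near the boundary:
  n = 19: C(19, 4) = 3876; 3876 < 7776? YES
  n = 20: C(20, 4) = 4845; 4845 < 7776? YES
  n = 21: C(21, 4) = 5985; 5985 < 7776? YES
  n = 22: C(22, 4) = 7315; 7315 < 7776? YES
  n = 23: C(23, 4) = 8855; 8855 < 7776? NO
  n = 24: C(24, 4) = 10626; 10626 < 7776? NO
The largest n with C(n, 4) < 7776 is n = 22 (where E[X] = 7315/7776 ≈ 0.940715). Hence R_6(4) > 22, i.e. R_6(4) ≥ 23.

Largest n = 22; hence R_6(4) > 22.


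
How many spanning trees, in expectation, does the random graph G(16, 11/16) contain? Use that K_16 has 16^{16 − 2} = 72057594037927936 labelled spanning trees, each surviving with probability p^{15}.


K_16 has 16^{16 − 2} = 72057594037927936 labelled spanning trees.
For each such spanning tree H, let X_H = 1 if all 15 edges of H are present in G. Then P[X_H = 1] = p^{15} = (11/16)^{15} = 4177248169415651/1152921504606846976.
Summing the indicators: E[X] = Σ_H E[X_H] = 72057594037927936 · p^{15} = 72057594037927936 · 4177248169415651/1152921504606846976 = 4177248169415651/16.
Numerically: E[X] ≈ 2.6108e+14.

E[X] = 72057594037927936 · (11/16)^{15} = 4177248169415651/16 ≈ 2.6108e+14.
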